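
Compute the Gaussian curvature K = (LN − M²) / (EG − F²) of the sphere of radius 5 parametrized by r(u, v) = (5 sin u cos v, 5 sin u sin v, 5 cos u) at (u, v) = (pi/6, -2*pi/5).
K = 1/25

Coefficients of the first fundamental form: E = 25, F = 0, G = 25*sin(u)^2.
Coefficients of the second fundamental form: L = -5*sin(u)/Abs(sin(u)), M = 0, N = -5*sin(u)^3/Abs(sin(u)).
Assemble K = (LN − M²)/(EG − F²) = 1/25. At (u, v) = (pi/6, -2*pi/5): K = 1/25.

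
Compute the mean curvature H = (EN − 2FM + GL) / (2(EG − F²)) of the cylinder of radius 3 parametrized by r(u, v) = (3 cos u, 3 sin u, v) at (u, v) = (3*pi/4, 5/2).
H = -1/6

With E = 9, F = 0, G = 1, L = -3, M = 0, N = 0, assemble
  H = (EN − 2FM + GL) / (2(EG − F²)) = -1/6.
At (u, v) = (3*pi/4, 5/2): H = -1/6.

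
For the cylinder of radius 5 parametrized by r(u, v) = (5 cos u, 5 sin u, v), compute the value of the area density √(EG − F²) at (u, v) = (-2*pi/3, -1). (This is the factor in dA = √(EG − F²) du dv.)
√(EG − F²)|_{(-2*pi/3, -1)} = 5

E = 25, F = 0, G = 1, so EG − F² = 25. Taking the positive square root: √(EG − F²) = 5. At (u, v) = (-2*pi/3, -1): 5.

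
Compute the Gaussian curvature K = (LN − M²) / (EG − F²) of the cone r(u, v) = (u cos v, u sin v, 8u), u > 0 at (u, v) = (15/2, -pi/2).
K = 0

Coefficients of the first fundamental form: E = 65, F = 0, G = u^2.
Coefficients of the second fundamental form: L = 0, M = 0, N = 8*sqrt(65)*u^2/(65*Abs(u)).
Assemble K = (LN − M²)/(EG − F²) = 0. At (u, v) = (15/2, -pi/2): K = 0.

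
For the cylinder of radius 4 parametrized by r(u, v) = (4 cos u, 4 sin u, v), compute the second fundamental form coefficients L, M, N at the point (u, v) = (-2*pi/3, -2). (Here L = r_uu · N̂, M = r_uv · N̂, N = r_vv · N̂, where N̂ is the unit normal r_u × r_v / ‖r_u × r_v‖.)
L = -4;  M = 0;  N = 0

Compute the unit normal N̂(u, v) = (cos(u), sin(u), 0), and the second partials r_uu, r_uv, r_vv. Take dot products:
  L(u, v) = r_uu · N̂ = -4,
  M(u, v) = r_uv · N̂ = 0,
  N(u, v) = r_vv · N̂ = 0.
Evaluating at (u, v) = (-2*pi/3, -2):
  L = -4, M = 0, N = 0.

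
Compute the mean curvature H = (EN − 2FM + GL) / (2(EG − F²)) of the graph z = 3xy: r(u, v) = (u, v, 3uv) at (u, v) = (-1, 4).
H = 27*sqrt(154)/5929

With E = 9*v^2 + 1, F = 9*u*v, G = 9*u^2 + 1, L = 0, M = 3/sqrt(9*u^2 + 9*v^2 + 1), N = 0, assemble
  H = (EN − 2FM + GL) / (2(EG − F²)) = -27*u*v/(9*u^2 + 9*v^2 + 1)^(3/2).
At (u, v) = (-1, 4): H = 27*sqrt(154)/5929.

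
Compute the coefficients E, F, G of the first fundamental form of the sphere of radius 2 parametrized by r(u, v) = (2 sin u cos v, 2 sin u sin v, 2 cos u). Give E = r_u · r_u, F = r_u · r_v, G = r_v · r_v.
E = 4;  F = 0;  G = 4*sin(u)^2

Compute partials: r_u = (2*cos(u)*cos(v), 2*sin(v)*cos(u), -2*sin(u)), r_v = (-2*sin(u)*sin(v), 2*sin(u)*cos(v), 0). Then
  E = r_u · r_u = 4,
  F = r_u · r_v = 0,
  G = r_v · r_v = 4*sin(u)^2.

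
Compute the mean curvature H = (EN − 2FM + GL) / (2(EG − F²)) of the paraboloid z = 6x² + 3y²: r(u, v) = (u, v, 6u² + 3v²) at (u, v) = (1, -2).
H = 1305/4913

With E = 144*u^2 + 1, F = 72*u*v, G = 36*v^2 + 1, L = 12/sqrt(144*u^2 + 36*v^2 + 1), M = 0, N = 6/sqrt(144*u^2 + 36*v^2 + 1), assemble
  H = (EN − 2FM + GL) / (2(EG − F²)) = 9*(48*u^2 + 24*v^2 + 1)/(144*u^2 + 36*v^2 + 1)^(3/2).
At (u, v) = (1, -2): H = 1305/4913.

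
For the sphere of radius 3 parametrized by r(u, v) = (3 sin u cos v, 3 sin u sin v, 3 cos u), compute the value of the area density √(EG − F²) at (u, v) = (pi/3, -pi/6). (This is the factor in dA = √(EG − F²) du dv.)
√(EG − F²)|_{(pi/3, -pi/6)} = 9*sqrt(3)/2

E = 9, F = 0, G = 9*sin(u)^2, so EG − F² = 81*sin(u)^2. Taking the positive square root: √(EG − F²) = 9*Abs(sin(u)). At (u, v) = (pi/3, -pi/6): 9*sqrt(3)/2.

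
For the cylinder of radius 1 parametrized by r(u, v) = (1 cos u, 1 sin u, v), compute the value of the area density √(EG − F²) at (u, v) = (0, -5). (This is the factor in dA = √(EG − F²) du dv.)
√(EG − F²)|_{(0, -5)} = 1

E = 1, F = 0, G = 1, so EG − F² = 1. Taking the positive square root: √(EG − F²) = 1. At (u, v) = (0, -5): 1.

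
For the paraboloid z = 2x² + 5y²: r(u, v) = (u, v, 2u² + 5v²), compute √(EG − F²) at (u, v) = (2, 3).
√(EG − F²)|_{(2, 3)} = sqrt(965)

E = 16*u^2 + 1, F = 40*u*v, G = 100*v^2 + 1; EG − F² = 16*u^2 + 100*v^2 + 1; √(EG − F²) = sqrt(16*u^2 + 100*v^2 + 1). At the given point: sqrt(965).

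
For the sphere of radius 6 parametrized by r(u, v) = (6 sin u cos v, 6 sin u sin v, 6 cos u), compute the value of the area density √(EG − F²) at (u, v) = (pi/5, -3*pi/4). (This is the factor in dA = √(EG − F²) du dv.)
√(EG − F²)|_{(pi/5, -3*pi/4)} = 9*sqrt(10 - 2*sqrt(5))

E = 36, F = 0, G = 36*sin(u)^2, so EG − F² = 1296*sin(u)^2. Taking the positive square root: √(EG − F²) = 36*Abs(sin(u)). At (u, v) = (pi/5, -3*pi/4): 9*sqrt(10 - 2*sqrt(5)).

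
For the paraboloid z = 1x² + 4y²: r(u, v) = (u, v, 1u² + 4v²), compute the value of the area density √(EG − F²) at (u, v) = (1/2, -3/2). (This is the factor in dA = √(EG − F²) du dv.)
√(EG − F²)|_{(1/2, -3/2)} = sqrt(146)

E = 4*u^2 + 1, F = 16*u*v, G = 64*v^2 + 1, so EG − F² = 4*u^2 + 64*v^2 + 1. Taking the positive square root: √(EG − F²) = sqrt(4*u^2 + 64*v^2 + 1). At (u, v) = (1/2, -3/2): sqrt(146).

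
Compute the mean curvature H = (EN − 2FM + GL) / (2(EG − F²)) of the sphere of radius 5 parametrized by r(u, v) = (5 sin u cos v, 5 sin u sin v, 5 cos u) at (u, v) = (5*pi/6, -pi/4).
H = -1/5

With E = 25, F = 0, G = 25*sin(u)^2, L = -5*sin(u)/Abs(sin(u)), M = 0, N = -5*sin(u)^3/Abs(sin(u)), assemble
  H = (EN − 2FM + GL) / (2(EG − F²)) = -sin(u)/(5*Abs(sin(u))).
At (u, v) = (5*pi/6, -pi/4): H = -1/5.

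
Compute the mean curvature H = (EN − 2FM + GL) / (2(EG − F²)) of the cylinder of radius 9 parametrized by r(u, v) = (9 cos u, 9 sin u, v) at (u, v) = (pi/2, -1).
H = -1/18

With E = 81, F = 0, G = 1, L = -9, M = 0, N = 0, assemble
  H = (EN − 2FM + GL) / (2(EG − F²)) = -1/18.
At (u, v) = (pi/2, -1): H = -1/18.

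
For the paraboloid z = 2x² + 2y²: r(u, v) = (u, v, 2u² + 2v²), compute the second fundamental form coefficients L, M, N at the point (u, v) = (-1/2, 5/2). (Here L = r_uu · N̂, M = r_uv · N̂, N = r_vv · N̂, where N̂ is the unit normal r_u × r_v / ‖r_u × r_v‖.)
L = 4*sqrt(105)/105;  M = 0;  N = 4*sqrt(105)/105

Compute the unit normal N̂(u, v) = (-4*u/sqrt(16*u^2 + 16*v^2 + 1), -4*v/sqrt(16*u^2 + 16*v^2 + 1), 1/sqrt(16*u^2 + 16*v^2 + 1)), and the second partials r_uu, r_uv, r_vv. Take dot products:
  L(u, v) = r_uu · N̂ = 4/sqrt(16*u^2 + 16*v^2 + 1),
  M(u, v) = r_uv · N̂ = 0,
  N(u, v) = r_vv · N̂ = 4/sqrt(16*u^2 + 16*v^2 + 1).
Evaluating at (u, v) = (-1/2, 5/2):
  L = 4*sqrt(105)/105, M = 0, N = 4*sqrt(105)/105.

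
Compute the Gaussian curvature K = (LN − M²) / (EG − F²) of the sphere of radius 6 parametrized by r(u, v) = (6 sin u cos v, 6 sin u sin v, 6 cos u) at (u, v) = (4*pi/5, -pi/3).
K = 1/36

Coefficients of the first fundamental form: E = 36, F = 0, G = 36*sin(u)^2.
Coefficients of the second fundamental form: L = -6*sin(u)/Abs(sin(u)), M = 0, N = -6*sin(u)^3/Abs(sin(u)).
Assemble K = (LN − M²)/(EG − F²) = 1/36. At (u, v) = (4*pi/5, -pi/3): K = 1/36.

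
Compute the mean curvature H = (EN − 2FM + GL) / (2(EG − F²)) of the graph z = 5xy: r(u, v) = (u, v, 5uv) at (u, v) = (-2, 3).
H = 375*sqrt(326)/53138

With E = 25*v^2 + 1, F = 25*u*v, G = 25*u^2 + 1, L = 0, M = 5/sqrt(25*u^2 + 25*v^2 + 1), N = 0, assemble
  H = (EN − 2FM + GL) / (2(EG − F²)) = -125*u*v/(25*u^2 + 25*v^2 + 1)^(3/2).
At (u, v) = (-2, 3): H = 375*sqrt(326)/53138.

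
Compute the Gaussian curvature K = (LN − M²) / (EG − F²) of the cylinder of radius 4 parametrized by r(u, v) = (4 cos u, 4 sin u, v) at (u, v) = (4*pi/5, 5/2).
K = 0

Coefficients of the first fundamental form: E = 16, F = 0, G = 1.
Coefficients of the second fundamental form: L = -4, M = 0, N = 0.
Assemble K = (LN − M²)/(EG − F²) = 0. At (u, v) = (4*pi/5, 5/2): K = 0.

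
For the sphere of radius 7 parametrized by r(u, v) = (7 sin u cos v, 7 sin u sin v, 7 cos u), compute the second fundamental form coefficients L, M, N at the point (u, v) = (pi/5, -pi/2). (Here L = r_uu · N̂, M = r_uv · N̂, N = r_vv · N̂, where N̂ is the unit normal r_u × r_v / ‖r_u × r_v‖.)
L = -7;  M = 0;  N = -35/8 + 7*sqrt(5)/8

Compute the unit normal N̂(u, v) = (sin(u)^2*cos(v)/Abs(sin(u)), sin(u)^2*sin(v)/Abs(sin(u)), sin(2*u)/(2*Abs(sin(u)))), and the second partials r_uu, r_uv, r_vv. Take dot products:
  L(u, v) = r_uu · N̂ = -7*sin(u)/Abs(sin(u)),
  M(u, v) = r_uv · N̂ = 0,
  N(u, v) = r_vv · N̂ = -7*sin(u)^3/Abs(sin(u)).
Evaluating at (u, v) = (pi/5, -pi/2):
  L = -7, M = 0, N = -35/8 + 7*sqrt(5)/8.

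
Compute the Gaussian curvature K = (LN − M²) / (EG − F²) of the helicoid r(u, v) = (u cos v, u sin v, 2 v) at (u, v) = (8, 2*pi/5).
K = -1/1156

Coefficients of the first fundamental form: E = 1, F = 0, G = u^2 + 4.
Coefficients of the second fundamental form: L = 0, M = -2/sqrt(u^2 + 4), N = 0.
Assemble K = (LN − M²)/(EG − F²) = -4/(u^2 + 4)^2. At (u, v) = (8, 2*pi/5): K = -1/1156.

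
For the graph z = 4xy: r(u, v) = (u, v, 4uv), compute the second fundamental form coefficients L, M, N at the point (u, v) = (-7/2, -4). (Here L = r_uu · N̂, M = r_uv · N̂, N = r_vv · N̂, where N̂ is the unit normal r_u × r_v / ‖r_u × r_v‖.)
L = 0;  M = 4*sqrt(453)/453;  N = 0

Compute the unit normal N̂(u, v) = (-4*v/sqrt(16*u^2 + 16*v^2 + 1), -4*u/sqrt(16*u^2 + 16*v^2 + 1), 1/sqrt(16*u^2 + 16*v^2 + 1)), and the second partials r_uu, r_uv, r_vv. Take dot products:
  L(u, v) = r_uu · N̂ = 0,
  M(u, v) = r_uv · N̂ = 4/sqrt(16*u^2 + 16*v^2 + 1),
  N(u, v) = r_vv · N̂ = 0.
Evaluating at (u, v) = (-7/2, -4):
  L = 0, M = 4*sqrt(453)/453, N = 0.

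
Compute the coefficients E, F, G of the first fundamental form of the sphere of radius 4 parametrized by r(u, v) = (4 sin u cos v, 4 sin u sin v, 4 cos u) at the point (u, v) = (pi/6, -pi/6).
E = 16;  F = 0;  G = 4

Partials: r_u = (4*cos(u)*cos(v), 4*sin(v)*cos(u), -4*sin(u)), r_v = (-4*sin(u)*sin(v), 4*sin(u)*cos(v), 0). As functions of (u, v):
  E = r_u · r_u = 16,
  F = r_u · r_v = 0,
  G = r_v · r_v = 16*sin(u)^2.
Evaluating at (u, v) = (pi/6, -pi/6): E = 16, F = 0, G = 4.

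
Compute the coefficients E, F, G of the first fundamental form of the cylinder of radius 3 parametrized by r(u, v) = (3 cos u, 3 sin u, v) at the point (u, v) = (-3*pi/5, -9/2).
E = 9;  F = 0;  G = 1

Partials: r_u = (-3*sin(u), 3*cos(u), 0), r_v = (0, 0, 1). As functions of (u, v):
  E = r_u · r_u = 9,
  F = r_u · r_v = 0,
  G = r_v · r_v = 1.
Evaluating at (u, v) = (-3*pi/5, -9/2): E = 9, F = 0, G = 1.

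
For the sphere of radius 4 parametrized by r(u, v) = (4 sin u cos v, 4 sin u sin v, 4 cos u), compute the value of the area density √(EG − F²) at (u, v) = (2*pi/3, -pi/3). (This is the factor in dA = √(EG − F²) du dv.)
√(EG − F²)|_{(2*pi/3, -pi/3)} = 8*sqrt(3)

E = 16, F = 0, G = 16*sin(u)^2, so EG − F² = 256*sin(u)^2. Taking the positive square root: √(EG − F²) = 16*Abs(sin(u)). At (u, v) = (2*pi/3, -pi/3): 8*sqrt(3).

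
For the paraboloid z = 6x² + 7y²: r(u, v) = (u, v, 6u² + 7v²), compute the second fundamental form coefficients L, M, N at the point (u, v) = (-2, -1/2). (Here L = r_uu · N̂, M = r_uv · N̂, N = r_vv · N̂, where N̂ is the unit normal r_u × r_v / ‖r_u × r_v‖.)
L = 6*sqrt(626)/313;  M = 0;  N = 7*sqrt(626)/313

Compute the unit normal N̂(u, v) = (-12*u/sqrt(144*u^2 + 196*v^2 + 1), -14*v/sqrt(144*u^2 + 196*v^2 + 1), 1/sqrt(144*u^2 + 196*v^2 + 1)), and the second partials r_uu, r_uv, r_vv. Take dot products:
  L(u, v) = r_uu · N̂ = 12/sqrt(144*u^2 + 196*v^2 + 1),
  M(u, v) = r_uv · N̂ = 0,
  N(u, v) = r_vv · N̂ = 14/sqrt(144*u^2 + 196*v^2 + 1).
Evaluating at (u, v) = (-2, -1/2):
  L = 6*sqrt(626)/313, M = 0, N = 7*sqrt(626)/313.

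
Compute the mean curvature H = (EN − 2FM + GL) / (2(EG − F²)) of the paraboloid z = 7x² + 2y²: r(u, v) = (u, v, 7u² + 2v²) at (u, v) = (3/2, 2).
H = 1339*sqrt(506)/256036

With E = 196*u^2 + 1, F = 56*u*v, G = 16*v^2 + 1, L = 14/sqrt(196*u^2 + 16*v^2 + 1), M = 0, N = 4/sqrt(196*u^2 + 16*v^2 + 1), assemble
  H = (EN − 2FM + GL) / (2(EG − F²)) = (392*u^2 + 112*v^2 + 9)/(196*u^2 + 16*v^2 + 1)^(3/2).
At (u, v) = (3/2, 2): H = 1339*sqrt(506)/256036.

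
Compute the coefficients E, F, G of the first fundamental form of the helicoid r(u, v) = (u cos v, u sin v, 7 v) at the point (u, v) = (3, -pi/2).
E = 1;  F = 0;  G = 58

Partials: r_u = (cos(v), sin(v), 0), r_v = (-u*sin(v), u*cos(v), 7). As functions of (u, v):
  E = r_u · r_u = 1,
  F = r_u · r_v = 0,
  G = r_v · r_v = u^2 + 49.
Evaluating at (u, v) = (3, -pi/2): E = 1, F = 0, G = 58.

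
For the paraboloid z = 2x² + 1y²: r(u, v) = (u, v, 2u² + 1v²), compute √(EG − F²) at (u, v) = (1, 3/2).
√(EG − F²)|_{(1, 3/2)} = sqrt(26)

E = 16*u^2 + 1, F = 8*u*v, G = 4*v^2 + 1; EG − F² = 16*u^2 + 4*v^2 + 1; √(EG − F²) = sqrt(16*u^2 + 4*v^2 + 1). At the given point: sqrt(26).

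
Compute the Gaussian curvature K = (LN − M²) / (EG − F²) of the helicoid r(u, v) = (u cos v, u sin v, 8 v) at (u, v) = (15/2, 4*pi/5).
K = -1024/231361

Coefficients of the first fundamental form: E = 1, F = 0, G = u^2 + 64.
Coefficients of the second fundamental form: L = 0, M = -8/sqrt(u^2 + 64), N = 0.
Assemble K = (LN − M²)/(EG − F²) = -64/(u^2 + 64)^2. At (u, v) = (15/2, 4*pi/5): K = -1024/231361.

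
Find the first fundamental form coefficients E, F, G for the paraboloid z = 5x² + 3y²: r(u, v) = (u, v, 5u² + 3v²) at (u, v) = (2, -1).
E = 401;  F = -120;  G = 37

Partials: r_u = (1, 0, 10*u), r_v = (0, 1, 6*v). As functions of (u, v):
  E = r_u · r_u = 100*u^2 + 1,
  F = r_u · r_v = 60*u*v,
  G = r_v · r_v = 36*v^2 + 1.
Evaluating at (u, v) = (2, -1): E = 401, F = -120, G = 37.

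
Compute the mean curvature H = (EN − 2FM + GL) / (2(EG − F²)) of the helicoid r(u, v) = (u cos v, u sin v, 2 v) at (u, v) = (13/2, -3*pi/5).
H = 0

With E = 1, F = 0, G = u^2 + 4, L = 0, M = -2/sqrt(u^2 + 4), N = 0, assemble
  H = (EN − 2FM + GL) / (2(EG − F²)) = 0.
At (u, v) = (13/2, -3*pi/5): H = 0.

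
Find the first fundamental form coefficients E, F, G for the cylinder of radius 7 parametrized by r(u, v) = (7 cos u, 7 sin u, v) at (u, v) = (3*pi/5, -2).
E = 49;  F = 0;  G = 1

Partials: r_u = (-7*sin(u), 7*cos(u), 0), r_v = (0, 0, 1). As functions of (u, v):
  E = r_u · r_u = 49,
  F = r_u · r_v = 0,
  G = r_v · r_v = 1.
Evaluating at (u, v) = (3*pi/5, -2): E = 49, F = 0, G = 1.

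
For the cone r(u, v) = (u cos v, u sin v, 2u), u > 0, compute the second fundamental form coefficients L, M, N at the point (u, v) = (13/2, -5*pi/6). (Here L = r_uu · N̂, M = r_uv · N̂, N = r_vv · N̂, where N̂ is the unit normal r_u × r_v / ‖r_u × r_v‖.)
L = 0;  M = 0;  N = 13*sqrt(5)/5

Compute the unit normal N̂(u, v) = (-2*sqrt(5)*u*cos(v)/(5*Abs(u)), -2*sqrt(5)*u*sin(v)/(5*Abs(u)), sqrt(5)*u/(5*Abs(u))), and the second partials r_uu, r_uv, r_vv. Take dot products:
  L(u, v) = r_uu · N̂ = 0,
  M(u, v) = r_uv · N̂ = 0,
  N(u, v) = r_vv · N̂ = 2*sqrt(5)*u^2/(5*Abs(u)).
Evaluating at (u, v) = (13/2, -5*pi/6):
  L = 0, M = 0, N = 13*sqrt(5)/5.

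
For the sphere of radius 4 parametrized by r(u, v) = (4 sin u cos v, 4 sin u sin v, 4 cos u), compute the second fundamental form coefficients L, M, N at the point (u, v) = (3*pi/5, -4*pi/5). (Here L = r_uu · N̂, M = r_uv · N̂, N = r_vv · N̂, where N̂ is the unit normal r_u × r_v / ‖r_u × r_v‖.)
L = -4;  M = 0;  N = -5/2 - sqrt(5)/2

Compute the unit normal N̂(u, v) = (sin(u)^2*cos(v)/Abs(sin(u)), sin(u)^2*sin(v)/Abs(sin(u)), sin(2*u)/(2*Abs(sin(u)))), and the second partials r_uu, r_uv, r_vv. Take dot products:
  L(u, v) = r_uu · N̂ = -4*sin(u)/Abs(sin(u)),
  M(u, v) = r_uv · N̂ = 0,
  N(u, v) = r_vv · N̂ = -4*sin(u)^3/Abs(sin(u)).
Evaluating at (u, v) = (3*pi/5, -4*pi/5):
  L = -4, M = 0, N = -5/2 - sqrt(5)/2.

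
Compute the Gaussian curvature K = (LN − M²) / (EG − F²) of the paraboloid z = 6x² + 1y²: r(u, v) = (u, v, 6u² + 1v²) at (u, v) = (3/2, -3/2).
K = 6/27889

Coefficients of the first fundamental form: E = 144*u^2 + 1, F = 24*u*v, G = 4*v^2 + 1.
Coefficients of the second fundamental form: L = 12/sqrt(144*u^2 + 4*v^2 + 1), M = 0, N = 2/sqrt(144*u^2 + 4*v^2 + 1).
Assemble K = (LN − M²)/(EG − F²) = 24/(20736*u^4 + 1152*u^2*v^2 + 288*u^2 + 16*v^4 + 8*v^2 + 1). At (u, v) = (3/2, -3/2): K = 6/27889.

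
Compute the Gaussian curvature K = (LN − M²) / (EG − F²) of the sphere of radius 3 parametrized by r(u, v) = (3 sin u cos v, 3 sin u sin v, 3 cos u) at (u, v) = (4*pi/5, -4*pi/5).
K = 1/9

Coefficients of the first fundamental form: E = 9, F = 0, G = 9*sin(u)^2.
Coefficients of the second fundamental form: L = -3*sin(u)/Abs(sin(u)), M = 0, N = -3*sin(u)^3/Abs(sin(u)).
Assemble K = (LN − M²)/(EG − F²) = 1/9. At (u, v) = (4*pi/5, -4*pi/5): K = 1/9.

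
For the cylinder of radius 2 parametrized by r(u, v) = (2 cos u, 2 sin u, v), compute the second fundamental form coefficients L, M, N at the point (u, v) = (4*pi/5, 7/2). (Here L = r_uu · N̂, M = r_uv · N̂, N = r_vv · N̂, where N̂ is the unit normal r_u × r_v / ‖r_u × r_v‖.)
L = -2;  M = 0;  N = 0

Compute the unit normal N̂(u, v) = (cos(u), sin(u), 0), and the second partials r_uu, r_uv, r_vv. Take dot products:
  L(u, v) = r_uu · N̂ = -2,
  M(u, v) = r_uv · N̂ = 0,
  N(u, v) = r_vv · N̂ = 0.
Evaluating at (u, v) = (4*pi/5, 7/2):
  L = -2, M = 0, N = 0.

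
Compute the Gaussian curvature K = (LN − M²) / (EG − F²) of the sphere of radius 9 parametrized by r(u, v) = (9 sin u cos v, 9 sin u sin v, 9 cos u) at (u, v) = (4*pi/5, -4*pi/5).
K = 1/81

Coefficients of the first fundamental form: E = 81, F = 0, G = 81*sin(u)^2.
Coefficients of the second fundamental form: L = -9*sin(u)/Abs(sin(u)), M = 0, N = -9*sin(u)^3/Abs(sin(u)).
Assemble K = (LN − M²)/(EG − F²) = 1/81. At (u, v) = (4*pi/5, -4*pi/5): K = 1/81.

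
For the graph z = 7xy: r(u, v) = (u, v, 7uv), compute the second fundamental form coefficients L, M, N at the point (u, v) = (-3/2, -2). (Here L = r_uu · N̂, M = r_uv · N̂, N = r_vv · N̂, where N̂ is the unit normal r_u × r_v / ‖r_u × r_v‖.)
L = 0;  M = 14*sqrt(1229)/1229;  N = 0

Compute the unit normal N̂(u, v) = (-7*v/sqrt(49*u^2 + 49*v^2 + 1), -7*u/sqrt(49*u^2 + 49*v^2 + 1), 1/sqrt(49*u^2 + 49*v^2 + 1)), and the second partials r_uu, r_uv, r_vv. Take dot products:
  L(u, v) = r_uu · N̂ = 0,
  M(u, v) = r_uv · N̂ = 7/sqrt(49*u^2 + 49*v^2 + 1),
  N(u, v) = r_vv · N̂ = 0.
Evaluating at (u, v) = (-3/2, -2):
  L = 0, M = 14*sqrt(1229)/1229, N = 0.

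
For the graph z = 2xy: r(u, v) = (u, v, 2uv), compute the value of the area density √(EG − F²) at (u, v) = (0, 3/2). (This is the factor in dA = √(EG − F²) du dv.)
√(EG − F²)|_{(0, 3/2)} = sqrt(10)

E = 4*v^2 + 1, F = 4*u*v, G = 4*u^2 + 1, so EG − F² = 4*u^2 + 4*v^2 + 1. Taking the positive square root: √(EG − F²) = sqrt(4*u^2 + 4*v^2 + 1). At (u, v) = (0, 3/2): sqrt(10).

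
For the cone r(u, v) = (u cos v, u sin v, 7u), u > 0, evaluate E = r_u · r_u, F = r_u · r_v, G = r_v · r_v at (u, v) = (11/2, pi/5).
E = 50;  F = 0;  G = 121/4

Partials: r_u = (cos(v), sin(v), 7), r_v = (-u*sin(v), u*cos(v), 0). As functions of (u, v):
  E = r_u · r_u = 50,
  F = r_u · r_v = 0,
  G = r_v · r_v = u^2.
Evaluating at (u, v) = (11/2, pi/5): E = 50, F = 0, G = 121/4.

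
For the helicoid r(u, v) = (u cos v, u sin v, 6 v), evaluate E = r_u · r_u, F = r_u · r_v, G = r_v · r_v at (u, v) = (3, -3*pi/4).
E = 1;  F = 0;  G = 45

Partials: r_u = (cos(v), sin(v), 0), r_v = (-u*sin(v), u*cos(v), 6). As functions of (u, v):
  E = r_u · r_u = 1,
  F = r_u · r_v = 0,
  G = r_v · r_v = u^2 + 36.
Evaluating at (u, v) = (3, -3*pi/4): E = 1, F = 0, G = 45.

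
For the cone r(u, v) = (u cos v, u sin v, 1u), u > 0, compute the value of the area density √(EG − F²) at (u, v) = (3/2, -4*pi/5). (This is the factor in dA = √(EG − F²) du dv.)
√(EG − F²)|_{(3/2, -4*pi/5)} = 3*sqrt(2)/2

E = 2, F = 0, G = u^2, so EG − F² = 2*u^2. Taking the positive square root: √(EG − F²) = sqrt(2)*Abs(u). At (u, v) = (3/2, -4*pi/5): 3*sqrt(2)/2.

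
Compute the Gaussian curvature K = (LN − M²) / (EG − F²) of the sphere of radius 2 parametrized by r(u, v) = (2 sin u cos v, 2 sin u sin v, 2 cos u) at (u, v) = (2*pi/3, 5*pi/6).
K = 1/4

Coefficients of the first fundamental form: E = 4, F = 0, G = 4*sin(u)^2.
Coefficients of the second fundamental form: L = -2*sin(u)/Abs(sin(u)), M = 0, N = -2*sin(u)^3/Abs(sin(u)).
Assemble K = (LN − M²)/(EG − F²) = 1/4. At (u, v) = (2*pi/3, 5*pi/6): K = 1/4.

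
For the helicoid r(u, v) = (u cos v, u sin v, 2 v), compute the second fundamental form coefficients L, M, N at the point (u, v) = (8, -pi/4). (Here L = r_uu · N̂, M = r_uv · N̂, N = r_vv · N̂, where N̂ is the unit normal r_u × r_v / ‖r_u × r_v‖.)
L = 0;  M = -sqrt(17)/17;  N = 0

Compute the unit normal N̂(u, v) = (2*sin(v)/sqrt(u^2 + 4), -2*cos(v)/sqrt(u^2 + 4), u/sqrt(u^2 + 4)), and the second partials r_uu, r_uv, r_vv. Take dot products:
  L(u, v) = r_uu · N̂ = 0,
  M(u, v) = r_uv · N̂ = -2/sqrt(u^2 + 4),
  N(u, v) = r_vv · N̂ = 0.
Evaluating at (u, v) = (8, -pi/4):
  L = 0, M = -sqrt(17)/17, N = 0.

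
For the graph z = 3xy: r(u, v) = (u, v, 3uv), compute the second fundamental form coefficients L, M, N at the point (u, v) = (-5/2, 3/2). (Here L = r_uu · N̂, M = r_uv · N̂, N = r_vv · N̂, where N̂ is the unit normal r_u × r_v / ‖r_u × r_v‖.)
L = 0;  M = 3*sqrt(310)/155;  N = 0

Compute the unit normal N̂(u, v) = (-3*v/sqrt(9*u^2 + 9*v^2 + 1), -3*u/sqrt(9*u^2 + 9*v^2 + 1), 1/sqrt(9*u^2 + 9*v^2 + 1)), and the second partials r_uu, r_uv, r_vv. Take dot products:
  L(u, v) = r_uu · N̂ = 0,
  M(u, v) = r_uv · N̂ = 3/sqrt(9*u^2 + 9*v^2 + 1),
  N(u, v) = r_vv · N̂ = 0.
Evaluating at (u, v) = (-5/2, 3/2):
  L = 0, M = 3*sqrt(310)/155, N = 0.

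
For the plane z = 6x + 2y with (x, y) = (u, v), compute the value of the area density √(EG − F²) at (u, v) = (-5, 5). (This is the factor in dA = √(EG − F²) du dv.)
√(EG − F²)|_{(-5, 5)} = sqrt(41)

E = 37, F = 12, G = 5, so EG − F² = 41. Taking the positive square root: √(EG − F²) = sqrt(41). At (u, v) = (-5, 5): sqrt(41).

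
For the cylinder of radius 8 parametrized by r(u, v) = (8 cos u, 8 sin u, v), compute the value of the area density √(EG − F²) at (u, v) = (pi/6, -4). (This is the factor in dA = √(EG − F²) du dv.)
√(EG − F²)|_{(pi/6, -4)} = 8

E = 64, F = 0, G = 1, so EG − F² = 64. Taking the positive square root: √(EG − F²) = 8. At (u, v) = (pi/6, -4): 8.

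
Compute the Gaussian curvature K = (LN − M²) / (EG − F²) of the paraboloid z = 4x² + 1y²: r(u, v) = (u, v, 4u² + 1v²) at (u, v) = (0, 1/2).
K = 4

Coefficients of the first fundamental form: E = 64*u^2 + 1, F = 16*u*v, G = 4*v^2 + 1.
Coefficients of the second fundamental form: L = 8/sqrt(64*u^2 + 4*v^2 + 1), M = 0, N = 2/sqrt(64*u^2 + 4*v^2 + 1).
Assemble K = (LN − M²)/(EG − F²) = 16/(4096*u^4 + 512*u^2*v^2 + 128*u^2 + 16*v^4 + 8*v^2 + 1). At (u, v) = (0, 1/2): K = 4.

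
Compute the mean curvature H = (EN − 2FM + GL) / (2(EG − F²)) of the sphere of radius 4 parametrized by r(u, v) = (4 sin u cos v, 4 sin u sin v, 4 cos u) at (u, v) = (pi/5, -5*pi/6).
H = -1/4

With E = 16, F = 0, G = 16*sin(u)^2, L = -4*sin(u)/Abs(sin(u)), M = 0, N = -4*sin(u)^3/Abs(sin(u)), assemble
  H = (EN − 2FM + GL) / (2(EG − F²)) = -sin(u)/(4*Abs(sin(u))).
At (u, v) = (pi/5, -5*pi/6): H = -1/4.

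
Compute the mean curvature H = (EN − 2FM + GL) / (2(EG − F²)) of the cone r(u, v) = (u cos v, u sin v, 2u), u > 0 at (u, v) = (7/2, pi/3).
H = 2*sqrt(5)/35

With E = 5, F = 0, G = u^2, L = 0, M = 0, N = 2*sqrt(5)*u^2/(5*Abs(u)), assemble
  H = (EN − 2FM + GL) / (2(EG − F²)) = sqrt(5)/(5*Abs(u)).
At (u, v) = (7/2, pi/3): H = 2*sqrt(5)/35.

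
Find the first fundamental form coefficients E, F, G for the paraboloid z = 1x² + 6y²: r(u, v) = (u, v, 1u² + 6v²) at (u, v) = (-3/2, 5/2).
E = 10;  F = -90;  G = 901

Partials: r_u = (1, 0, 2*u), r_v = (0, 1, 12*v). As functions of (u, v):
  E = r_u · r_u = 4*u^2 + 1,
  F = r_u · r_v = 24*u*v,
  G = r_v · r_v = 144*v^2 + 1.
Evaluating at (u, v) = (-3/2, 5/2): E = 10, F = -90, G = 901.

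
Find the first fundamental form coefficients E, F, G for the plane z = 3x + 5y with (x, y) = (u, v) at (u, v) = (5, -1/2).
E = 10;  F = 15;  G = 26

Partials: r_u = (1, 0, 3), r_v = (0, 1, 5). As functions of (u, v):
  E = r_u · r_u = 10,
  F = r_u · r_v = 15,
  G = r_v · r_v = 26.
Evaluating at (u, v) = (5, -1/2): E = 10, F = 15, G = 26.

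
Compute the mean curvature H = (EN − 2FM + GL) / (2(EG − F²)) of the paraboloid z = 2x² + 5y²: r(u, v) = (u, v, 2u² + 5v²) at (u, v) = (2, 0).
H = 327*sqrt(65)/4225

With E = 16*u^2 + 1, F = 40*u*v, G = 100*v^2 + 1, L = 4/sqrt(16*u^2 + 100*v^2 + 1), M = 0, N = 10/sqrt(16*u^2 + 100*v^2 + 1), assemble
  H = (EN − 2FM + GL) / (2(EG − F²)) = (80*u^2 + 200*v^2 + 7)/(16*u^2 + 100*v^2 + 1)^(3/2).
At (u, v) = (2, 0): H = 327*sqrt(65)/4225.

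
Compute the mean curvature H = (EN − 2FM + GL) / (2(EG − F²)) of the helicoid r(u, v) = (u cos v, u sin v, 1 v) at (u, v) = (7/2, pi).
H = 0

With E = 1, F = 0, G = u^2 + 1, L = 0, M = -1/sqrt(u^2 + 1), N = 0, assemble
  H = (EN − 2FM + GL) / (2(EG − F²)) = 0.
At (u, v) = (7/2, pi): H = 0.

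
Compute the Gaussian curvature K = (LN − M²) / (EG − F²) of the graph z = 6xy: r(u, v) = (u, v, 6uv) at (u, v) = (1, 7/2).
K = -9/57121

Coefficients of the first fundamental form: E = 36*v^2 + 1, F = 36*u*v, G = 36*u^2 + 1.
Coefficients of the second fundamental form: L = 0, M = 6/sqrt(36*u^2 + 36*v^2 + 1), N = 0.
Assemble K = (LN − M²)/(EG − F²) = -36/(1296*u^4 + 2592*u^2*v^2 + 72*u^2 + 1296*v^4 + 72*v^2 + 1). At (u, v) = (1, 7/2): K = -9/57121.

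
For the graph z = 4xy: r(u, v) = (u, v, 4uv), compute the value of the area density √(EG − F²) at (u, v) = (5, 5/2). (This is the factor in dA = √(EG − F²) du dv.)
√(EG − F²)|_{(5, 5/2)} = sqrt(501)

E = 16*v^2 + 1, F = 16*u*v, G = 16*u^2 + 1, so EG − F² = 16*u^2 + 16*v^2 + 1. Taking the positive square root: √(EG − F²) = sqrt(16*u^2 + 16*v^2 + 1). At (u, v) = (5, 5/2): sqrt(501).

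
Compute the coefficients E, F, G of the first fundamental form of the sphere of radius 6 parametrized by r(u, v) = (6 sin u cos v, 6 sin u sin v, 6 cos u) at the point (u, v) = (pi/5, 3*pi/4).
E = 36;  F = 0;  G = 45/2 - 9*sqrt(5)/2

Partials: r_u = (6*cos(u)*cos(v), 6*sin(v)*cos(u), -6*sin(u)), r_v = (-6*sin(u)*sin(v), 6*sin(u)*cos(v), 0). As functions of (u, v):
  E = r_u · r_u = 36,
  F = r_u · r_v = 0,
  G = r_v · r_v = 36*sin(u)^2.
Evaluating at (u, v) = (pi/5, 3*pi/4): E = 36, F = 0, G = 45/2 - 9*sqrt(5)/2.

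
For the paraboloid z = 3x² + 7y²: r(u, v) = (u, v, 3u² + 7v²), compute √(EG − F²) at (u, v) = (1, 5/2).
√(EG − F²)|_{(1, 5/2)} = sqrt(1262)

E = 36*u^2 + 1, F = 84*u*v, G = 196*v^2 + 1; EG − F² = 36*u^2 + 196*v^2 + 1; √(EG − F²) = sqrt(36*u^2 + 196*v^2 + 1). At the given point: sqrt(1262).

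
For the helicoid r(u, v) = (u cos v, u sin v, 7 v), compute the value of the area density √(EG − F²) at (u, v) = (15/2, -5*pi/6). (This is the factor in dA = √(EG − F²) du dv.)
√(EG − F²)|_{(15/2, -5*pi/6)} = sqrt(421)/2

E = 1, F = 0, G = u^2 + 49, so EG − F² = u^2 + 49. Taking the positive square root: √(EG − F²) = sqrt(u^2 + 49). At (u, v) = (15/2, -5*pi/6): sqrt(421)/2.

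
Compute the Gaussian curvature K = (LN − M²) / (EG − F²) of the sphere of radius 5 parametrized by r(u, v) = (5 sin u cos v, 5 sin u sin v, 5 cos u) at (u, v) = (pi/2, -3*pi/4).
K = 1/25

Coefficients of the first fundamental form: E = 25, F = 0, G = 25*sin(u)^2.
Coefficients of the second fundamental form: L = -5*sin(u)/Abs(sin(u)), M = 0, N = -5*sin(u)^3/Abs(sin(u)).
Assemble K = (LN − M²)/(EG − F²) = 1/25. At (u, v) = (pi/2, -3*pi/4): K = 1/25.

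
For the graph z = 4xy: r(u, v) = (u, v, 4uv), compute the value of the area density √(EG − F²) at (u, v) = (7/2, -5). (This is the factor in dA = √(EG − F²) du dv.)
√(EG − F²)|_{(7/2, -5)} = sqrt(597)

E = 16*v^2 + 1, F = 16*u*v, G = 16*u^2 + 1, so EG − F² = 16*u^2 + 16*v^2 + 1. Taking the positive square root: √(EG − F²) = sqrt(16*u^2 + 16*v^2 + 1). At (u, v) = (7/2, -5): sqrt(597).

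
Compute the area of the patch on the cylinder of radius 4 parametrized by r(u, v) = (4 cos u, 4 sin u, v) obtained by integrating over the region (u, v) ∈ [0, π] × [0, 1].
Area = 4*pi

Area = ∫∫ √(EG − F²) du dv with √(EG − F²) = 4. Integrating over [0, π] × [0, 1] gives 4*pi.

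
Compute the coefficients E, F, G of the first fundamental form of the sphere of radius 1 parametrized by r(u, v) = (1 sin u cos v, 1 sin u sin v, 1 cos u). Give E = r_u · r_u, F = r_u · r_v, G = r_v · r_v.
E = 1;  F = 0;  G = sin(u)^2

Compute partials: r_u = (cos(u)*cos(v), sin(v)*cos(u), -sin(u)), r_v = (-sin(u)*sin(v), sin(u)*cos(v), 0). Then
  E = r_u · r_u = 1,
  F = r_u · r_v = 0,
  G = r_v · r_v = sin(u)^2.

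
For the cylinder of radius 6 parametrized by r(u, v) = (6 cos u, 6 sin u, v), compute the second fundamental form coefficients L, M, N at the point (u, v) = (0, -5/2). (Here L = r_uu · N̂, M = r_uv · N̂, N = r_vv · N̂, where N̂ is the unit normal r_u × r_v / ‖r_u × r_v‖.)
L = -6;  M = 0;  N = 0

Compute the unit normal N̂(u, v) = (cos(u), sin(u), 0), and the second partials r_uu, r_uv, r_vv. Take dot products:
  L(u, v) = r_uu · N̂ = -6,
  M(u, v) = r_uv · N̂ = 0,
  N(u, v) = r_vv · N̂ = 0.
Evaluating at (u, v) = (0, -5/2):
  L = -6, M = 0, N = 0.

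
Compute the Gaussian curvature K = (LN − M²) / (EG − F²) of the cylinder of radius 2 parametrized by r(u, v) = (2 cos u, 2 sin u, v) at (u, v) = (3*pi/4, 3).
K = 0

Coefficients of the first fundamental form: E = 4, F = 0, G = 1.
Coefficients of the second fundamental form: L = -2, M = 0, N = 0.
Assemble K = (LN − M²)/(EG − F²) = 0. At (u, v) = (3*pi/4, 3): K = 0.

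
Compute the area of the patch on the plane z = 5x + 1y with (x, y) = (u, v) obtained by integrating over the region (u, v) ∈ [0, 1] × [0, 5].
Area = 15*sqrt(3)

Area = ∫∫ √(EG − F²) du dv with √(EG − F²) = 3*sqrt(3). Integrating over [0, 1] × [0, 5] gives 15*sqrt(3).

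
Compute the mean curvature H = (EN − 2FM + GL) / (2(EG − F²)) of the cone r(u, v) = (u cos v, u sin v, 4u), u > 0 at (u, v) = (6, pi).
H = sqrt(17)/51

With E = 17, F = 0, G = u^2, L = 0, M = 0, N = 4*sqrt(17)*u^2/(17*Abs(u)), assemble
  H = (EN − 2FM + GL) / (2(EG − F²)) = 2*sqrt(17)/(17*Abs(u)).
At (u, v) = (6, pi): H = sqrt(17)/51.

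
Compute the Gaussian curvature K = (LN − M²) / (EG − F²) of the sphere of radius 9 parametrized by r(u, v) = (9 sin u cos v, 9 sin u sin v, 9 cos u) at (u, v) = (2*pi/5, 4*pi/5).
K = 1/81

Coefficients of the first fundamental form: E = 81, F = 0, G = 81*sin(u)^2.
Coefficients of the second fundamental form: L = -9*sin(u)/Abs(sin(u)), M = 0, N = -9*sin(u)^3/Abs(sin(u)).
Assemble K = (LN − M²)/(EG − F²) = 1/81. At (u, v) = (2*pi/5, 4*pi/5): K = 1/81.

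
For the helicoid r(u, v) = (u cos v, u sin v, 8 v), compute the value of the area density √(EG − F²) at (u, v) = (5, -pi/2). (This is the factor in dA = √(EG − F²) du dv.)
√(EG − F²)|_{(5, -pi/2)} = sqrt(89)

E = 1, F = 0, G = u^2 + 64, so EG − F² = u^2 + 64. Taking the positive square root: √(EG − F²) = sqrt(u^2 + 64). At (u, v) = (5, -pi/2): sqrt(89).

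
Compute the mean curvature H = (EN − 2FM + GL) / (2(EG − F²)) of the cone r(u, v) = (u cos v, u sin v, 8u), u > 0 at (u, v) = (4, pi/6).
H = sqrt(65)/65

With E = 65, F = 0, G = u^2, L = 0, M = 0, N = 8*sqrt(65)*u^2/(65*Abs(u)), assemble
  H = (EN − 2FM + GL) / (2(EG − F²)) = 4*sqrt(65)/(65*Abs(u)).
At (u, v) = (4, pi/6): H = sqrt(65)/65.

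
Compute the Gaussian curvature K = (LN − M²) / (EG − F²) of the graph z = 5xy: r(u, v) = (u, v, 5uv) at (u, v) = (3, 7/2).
K = -400/4532641

Coefficients of the first fundamental form: E = 25*v^2 + 1, F = 25*u*v, G = 25*u^2 + 1.
Coefficients of the second fundamental form: L = 0, M = 5/sqrt(25*u^2 + 25*v^2 + 1), N = 0.
Assemble K = (LN − M²)/(EG − F²) = -25/(625*u^4 + 1250*u^2*v^2 + 50*u^2 + 625*v^4 + 50*v^2 + 1). At (u, v) = (3, 7/2): K = -400/4532641.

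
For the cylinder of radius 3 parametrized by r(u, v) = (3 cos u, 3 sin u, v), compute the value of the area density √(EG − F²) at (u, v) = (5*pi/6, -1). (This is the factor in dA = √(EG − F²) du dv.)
√(EG − F²)|_{(5*pi/6, -1)} = 3

E = 9, F = 0, G = 1, so EG − F² = 9. Taking the positive square root: √(EG − F²) = 3. At (u, v) = (5*pi/6, -1): 3.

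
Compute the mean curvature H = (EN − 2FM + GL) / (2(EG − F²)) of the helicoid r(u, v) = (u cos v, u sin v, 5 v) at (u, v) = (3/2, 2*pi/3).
H = 0

With E = 1, F = 0, G = u^2 + 25, L = 0, M = -5/sqrt(u^2 + 25), N = 0, assemble
  H = (EN − 2FM + GL) / (2(EG − F²)) = 0.
At (u, v) = (3/2, 2*pi/3): H = 0.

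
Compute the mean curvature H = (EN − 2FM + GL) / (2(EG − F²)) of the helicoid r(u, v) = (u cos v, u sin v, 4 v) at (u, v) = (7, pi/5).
H = 0

With E = 1, F = 0, G = u^2 + 16, L = 0, M = -4/sqrt(u^2 + 16), N = 0, assemble
  H = (EN − 2FM + GL) / (2(EG − F²)) = 0.
At (u, v) = (7, pi/5): H = 0.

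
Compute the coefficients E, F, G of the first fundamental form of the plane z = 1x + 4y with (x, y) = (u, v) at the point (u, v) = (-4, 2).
E = 2;  F = 4;  G = 17

Partials: r_u = (1, 0, 1), r_v = (0, 1, 4). As functions of (u, v):
  E = r_u · r_u = 2,
  F = r_u · r_v = 4,
  G = r_v · r_v = 17.
Evaluating at (u, v) = (-4, 2): E = 2, F = 4, G = 17.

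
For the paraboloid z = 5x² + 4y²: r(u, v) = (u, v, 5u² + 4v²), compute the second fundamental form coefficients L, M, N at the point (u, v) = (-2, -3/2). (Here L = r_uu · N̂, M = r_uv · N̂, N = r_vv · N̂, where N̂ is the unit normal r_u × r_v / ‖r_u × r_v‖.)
L = 2*sqrt(545)/109;  M = 0;  N = 8*sqrt(545)/545

Compute the unit normal N̂(u, v) = (-10*u/sqrt(100*u^2 + 64*v^2 + 1), -8*v/sqrt(100*u^2 + 64*v^2 + 1), 1/sqrt(100*u^2 + 64*v^2 + 1)), and the second partials r_uu, r_uv, r_vv. Take dot products:
  L(u, v) = r_uu · N̂ = 10/sqrt(100*u^2 + 64*v^2 + 1),
  M(u, v) = r_uv · N̂ = 0,
  N(u, v) = r_vv · N̂ = 8/sqrt(100*u^2 + 64*v^2 + 1).
Evaluating at (u, v) = (-2, -3/2):
  L = 2*sqrt(545)/109, M = 0, N = 8*sqrt(545)/545.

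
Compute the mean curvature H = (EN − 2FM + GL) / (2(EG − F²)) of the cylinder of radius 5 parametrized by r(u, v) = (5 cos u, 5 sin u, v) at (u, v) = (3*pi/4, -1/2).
H = -1/10

With E = 25, F = 0, G = 1, L = -5, M = 0, N = 0, assemble
  H = (EN − 2FM + GL) / (2(EG − F²)) = -1/10.
At (u, v) = (3*pi/4, -1/2): H = -1/10.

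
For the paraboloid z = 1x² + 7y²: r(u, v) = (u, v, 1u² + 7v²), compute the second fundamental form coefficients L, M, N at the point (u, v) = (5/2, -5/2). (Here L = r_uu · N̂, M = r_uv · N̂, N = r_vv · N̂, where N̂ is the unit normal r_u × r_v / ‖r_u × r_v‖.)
L = 2*sqrt(139)/417;  M = 0;  N = 14*sqrt(139)/417

Compute the unit normal N̂(u, v) = (-2*u/sqrt(4*u^2 + 196*v^2 + 1), -14*v/sqrt(4*u^2 + 196*v^2 + 1), 1/sqrt(4*u^2 + 196*v^2 + 1)), and the second partials r_uu, r_uv, r_vv. Take dot products:
  L(u, v) = r_uu · N̂ = 2/sqrt(4*u^2 + 196*v^2 + 1),
  M(u, v) = r_uv · N̂ = 0,
  N(u, v) = r_vv · N̂ = 14/sqrt(4*u^2 + 196*v^2 + 1).
Evaluating at (u, v) = (5/2, -5/2):
  L = 2*sqrt(139)/417, M = 0, N = 14*sqrt(139)/417.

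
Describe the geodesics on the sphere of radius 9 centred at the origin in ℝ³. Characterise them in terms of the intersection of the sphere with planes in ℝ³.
Geodesics on the sphere of radius 9 are great circles — circles of radius 9 obtained as the intersection of the sphere with planes through the origin (the centre of the sphere).

A curve α(t) of nonzero constant speed on the sphere of radius 9 is a geodesic iff its acceleration α̈ is everywhere normal to the surface, i.e. parallel to the radial vector α(t). Then d/dt(α × α̇) = α̇ × α̇ + α × α̈ = 0, so α × α̇ is a constant vector n ≠ 0 and α(t) · n = 0 for all t: α lies in the plane through the origin with normal n. The intersection of that plane with the sphere is a circle of radius 9 (a great circle). Conversely, a great circle traversed at constant speed has centripetal acceleration pointing at the origin, hence normal to the sphere, so every great circle is a geodesic.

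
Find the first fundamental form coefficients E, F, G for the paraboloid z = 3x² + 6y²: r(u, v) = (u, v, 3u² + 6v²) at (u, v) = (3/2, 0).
E = 82;  F = 0;  G = 1

Partials: r_u = (1, 0, 6*u), r_v = (0, 1, 12*v). As functions of (u, v):
  E = r_u · r_u = 36*u^2 + 1,
  F = r_u · r_v = 72*u*v,
  G = r_v · r_v = 144*v^2 + 1.
Evaluating at (u, v) = (3/2, 0): E = 82, F = 0, G = 1.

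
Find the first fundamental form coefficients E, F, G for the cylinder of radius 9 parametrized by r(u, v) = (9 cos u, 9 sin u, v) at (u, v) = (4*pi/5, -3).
E = 81;  F = 0;  G = 1

Partials: r_u = (-9*sin(u), 9*cos(u), 0), r_v = (0, 0, 1). As functions of (u, v):
  E = r_u · r_u = 81,
  F = r_u · r_v = 0,
  G = r_v · r_v = 1.
Evaluating at (u, v) = (4*pi/5, -3): E = 81, F = 0, G = 1.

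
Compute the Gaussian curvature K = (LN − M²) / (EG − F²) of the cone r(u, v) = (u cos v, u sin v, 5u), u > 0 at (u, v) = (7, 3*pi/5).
K = 0

Coefficients of the first fundamental form: E = 26, F = 0, G = u^2.
Coefficients of the second fundamental form: L = 0, M = 0, N = 5*sqrt(26)*u^2/(26*Abs(u)).
Assemble K = (LN − M²)/(EG − F²) = 0. At (u, v) = (7, 3*pi/5): K = 0.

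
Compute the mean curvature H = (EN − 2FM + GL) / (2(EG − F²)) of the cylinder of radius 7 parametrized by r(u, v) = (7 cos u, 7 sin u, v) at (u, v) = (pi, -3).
H = -1/14

With E = 49, F = 0, G = 1, L = -7, M = 0, N = 0, assemble
  H = (EN − 2FM + GL) / (2(EG − F²)) = -1/14.
At (u, v) = (pi, -3): H = -1/14.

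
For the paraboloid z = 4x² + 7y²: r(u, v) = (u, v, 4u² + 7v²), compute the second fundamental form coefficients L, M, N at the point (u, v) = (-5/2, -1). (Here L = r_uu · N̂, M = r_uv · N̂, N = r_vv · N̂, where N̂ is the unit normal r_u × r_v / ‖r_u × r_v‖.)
L = 8*sqrt(597)/597;  M = 0;  N = 14*sqrt(597)/597

Compute the unit normal N̂(u, v) = (-8*u/sqrt(64*u^2 + 196*v^2 + 1), -14*v/sqrt(64*u^2 + 196*v^2 + 1), 1/sqrt(64*u^2 + 196*v^2 + 1)), and the second partials r_uu, r_uv, r_vv. Take dot products:
  L(u, v) = r_uu · N̂ = 8/sqrt(64*u^2 + 196*v^2 + 1),
  M(u, v) = r_uv · N̂ = 0,
  N(u, v) = r_vv · N̂ = 14/sqrt(64*u^2 + 196*v^2 + 1).
Evaluating at (u, v) = (-5/2, -1):
  L = 8*sqrt(597)/597, M = 0, N = 14*sqrt(597)/597.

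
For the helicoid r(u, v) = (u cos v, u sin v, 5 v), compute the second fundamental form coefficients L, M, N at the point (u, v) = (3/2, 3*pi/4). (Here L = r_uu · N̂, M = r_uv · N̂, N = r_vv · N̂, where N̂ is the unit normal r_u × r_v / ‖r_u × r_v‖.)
L = 0;  M = -10*sqrt(109)/109;  N = 0

Compute the unit normal N̂(u, v) = (5*sin(v)/sqrt(u^2 + 25), -5*cos(v)/sqrt(u^2 + 25), u/sqrt(u^2 + 25)), and the second partials r_uu, r_uv, r_vv. Take dot products:
  L(u, v) = r_uu · N̂ = 0,
  M(u, v) = r_uv · N̂ = -5/sqrt(u^2 + 25),
  N(u, v) = r_vv · N̂ = 0.
Evaluating at (u, v) = (3/2, 3*pi/4):
  L = 0, M = -10*sqrt(109)/109, N = 0.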